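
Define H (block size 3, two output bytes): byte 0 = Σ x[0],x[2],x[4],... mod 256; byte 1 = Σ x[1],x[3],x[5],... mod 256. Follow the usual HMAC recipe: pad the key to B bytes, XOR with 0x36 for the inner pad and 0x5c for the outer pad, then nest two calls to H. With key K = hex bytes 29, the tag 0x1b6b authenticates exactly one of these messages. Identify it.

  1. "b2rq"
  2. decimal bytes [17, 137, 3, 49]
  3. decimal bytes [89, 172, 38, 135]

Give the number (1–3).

2

Key hex bytes 29 is 1 byte ≤ B = 3; zero-pad to 3 bytes: K' = 29 00 00.
K' ⊕ ipad = 1f 36 36; K' ⊕ opad = 75 5c 5c.
m1: inner = H(1f 36 36 62 32 72 71) = f8 0a; tag = H(75 5c 5c f8 0a) = db54
m2: inner = H(1f 36 36 11 89 03 31) = 0f 4a; tag = H(75 5c 5c 0f 4a) = 1b6b ← matches
m3: inner = H(1f 36 36 59 ac 26 87) = 88 b5; tag = H(75 5c 5c 88 b5) = 86e4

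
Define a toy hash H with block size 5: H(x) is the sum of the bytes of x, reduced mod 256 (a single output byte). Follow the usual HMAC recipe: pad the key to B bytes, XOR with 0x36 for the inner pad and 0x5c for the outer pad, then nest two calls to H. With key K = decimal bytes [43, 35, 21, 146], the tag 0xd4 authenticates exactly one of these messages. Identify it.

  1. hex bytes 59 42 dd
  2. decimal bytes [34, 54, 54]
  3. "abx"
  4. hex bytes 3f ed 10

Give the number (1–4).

4

Key decimal bytes [43, 35, 21, 146] = 2b 23 15 92 is 4 bytes ≤ B = 5; zero-pad to 5 bytes: K' = 2b 23 15 92 00.
K' ⊕ ipad = 1d 15 23 a4 36; K' ⊕ opad = 77 7f 49 ce 5c.
m1: inner = H(1d 15 23 a4 36 59 42 dd) = a7; tag = H(77 7f 49 ce 5c a7) = 10
m2: inner = H(1d 15 23 a4 36 22 36 36) = bd; tag = H(77 7f 49 ce 5c bd) = 26
m3: inner = H(1d 15 23 a4 36 61 62 78) = 6a; tag = H(77 7f 49 ce 5c 6a) = d3
m4: inner = H(1d 15 23 a4 36 3f ed 10) = 6b; tag = H(77 7f 49 ce 5c 6b) = d4 ← matches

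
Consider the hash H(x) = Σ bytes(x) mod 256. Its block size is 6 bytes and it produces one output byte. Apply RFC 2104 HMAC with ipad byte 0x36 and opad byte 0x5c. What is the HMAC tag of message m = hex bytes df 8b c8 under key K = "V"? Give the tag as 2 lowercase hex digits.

76

Key "V" = 56 is 1 byte ≤ B = 6; zero-pad to 6 bytes: K' = 56 00 00 00 00 00.
K' ⊕ ipad = 60 36 36 36 36 36.  K' ⊕ opad = 0a 5c 5c 5c 5c 5c.
Inner input = (K'⊕ipad) ∥ m = 60 36 36 36 36 36 ∥ df 8b c8.
Inner hash: sum = 96+54+54+54+54+54+223+139+200 = 928; mod 256 = 160 → a0.
Outer input = (K'⊕opad) ∥ inner = 0a 5c 5c 5c 5c 5c ∥ a0.
Outer hash (tag): sum = 10+92+92+92+92+92+160 = 630; mod 256 = 118 → 76.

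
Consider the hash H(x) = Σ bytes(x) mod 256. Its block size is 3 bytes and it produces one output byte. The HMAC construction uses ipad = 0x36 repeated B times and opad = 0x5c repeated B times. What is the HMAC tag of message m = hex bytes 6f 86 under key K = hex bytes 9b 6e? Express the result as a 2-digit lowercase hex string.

Key hex bytes 9b 6e is 2 bytes ≤ B = 3; zero-pad to 3 bytes: K' = 9b 6e 00.
K' ⊕ ipad = ad 58 36.  K' ⊕ opad = c7 32 5c.
Inner input = (K'⊕ipad) ∥ m = ad 58 36 ∥ 6f 86.
Inner hash: sum = 173+88+54+111+134 = 560; mod 256 = 48 → 30.
Outer input = (K'⊕opad) ∥ inner = c7 32 5c ∥ 30.
Outer hash (tag): sum = 199+50+92+48 = 389; mod 256 = 133 → 85.

85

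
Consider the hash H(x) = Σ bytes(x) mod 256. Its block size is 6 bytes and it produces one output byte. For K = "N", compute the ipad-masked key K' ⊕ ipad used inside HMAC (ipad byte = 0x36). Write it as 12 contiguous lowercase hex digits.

Key "N" = 4e is 1 byte ≤ B = 6; zero-pad to 6 bytes: K' = 4e 00 00 00 00 00.
XOR each byte with 0x36: 4e⊕36=78, 00⊕36=36, 00⊕36=36, 00⊕36=36, 00⊕36=36, 00⊕36=36.

783636363636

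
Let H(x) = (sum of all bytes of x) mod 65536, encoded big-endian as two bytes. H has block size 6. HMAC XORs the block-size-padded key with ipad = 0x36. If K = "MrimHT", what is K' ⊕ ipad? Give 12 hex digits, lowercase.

7b445f5b7e62

Key "MrimHT" = 4d 72 69 6d 48 54 is exactly B = 6 bytes: K' = 4d 72 69 6d 48 54.
XOR each byte with 0x36: 4d⊕36=7b, 72⊕36=44, 69⊕36=5f, 6d⊕36=5b, 48⊕36=7e, 54⊕36=62.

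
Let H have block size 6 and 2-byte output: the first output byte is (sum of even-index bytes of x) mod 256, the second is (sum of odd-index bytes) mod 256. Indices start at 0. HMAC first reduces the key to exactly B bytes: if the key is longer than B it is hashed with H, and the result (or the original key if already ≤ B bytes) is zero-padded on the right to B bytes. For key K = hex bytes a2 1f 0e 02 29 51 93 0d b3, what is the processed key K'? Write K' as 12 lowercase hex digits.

1f7f00000000

|K| = 9 > B = 6, so first hash the key.
H(K): even-index sum = 543 mod 256 = 31; odd-index sum = 127 mod 256 = 127 → 1f 7f.
Zero-pad H(K) = 1f 7f to 6 bytes: K' = 1f 7f 00 00 00 00.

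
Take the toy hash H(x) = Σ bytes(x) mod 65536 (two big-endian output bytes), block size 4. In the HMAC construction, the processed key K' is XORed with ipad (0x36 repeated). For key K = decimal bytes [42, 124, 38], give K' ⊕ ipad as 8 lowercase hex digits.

1c4a1036

Key decimal bytes [42, 124, 38] = 2a 7c 26 is 3 bytes ≤ B = 4; zero-pad to 4 bytes: K' = 2a 7c 26 00.
XOR each byte with 0x36: 2a⊕36=1c, 7c⊕36=4a, 26⊕36=10, 00⊕36=36.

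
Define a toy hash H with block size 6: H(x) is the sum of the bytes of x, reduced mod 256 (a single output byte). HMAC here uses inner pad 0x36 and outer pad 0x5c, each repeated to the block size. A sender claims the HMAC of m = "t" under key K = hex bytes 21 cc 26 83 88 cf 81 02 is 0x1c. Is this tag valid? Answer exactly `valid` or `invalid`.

invalid

Key hex bytes 21 cc 26 83 88 cf 81 02 is 8 bytes > B = 6, so hash it first: H(key) = 70, then zero-pad to 6 bytes: K' = 70 00 00 00 00 00.
K' ⊕ ipad = 46 36 36 36 36 36; K' ⊕ opad = 2c 5c 5c 5c 5c 5c.
Inner hash: sum = 70+54+54+54+54+54+116 = 456; mod 256 = 200 → c8.
Outer hash (recomputed tag): sum = 44+92+92+92+92+92+200 = 704; mod 256 = 192 → c0.
Recomputed tag = c0; claimed = 1c → mismatch.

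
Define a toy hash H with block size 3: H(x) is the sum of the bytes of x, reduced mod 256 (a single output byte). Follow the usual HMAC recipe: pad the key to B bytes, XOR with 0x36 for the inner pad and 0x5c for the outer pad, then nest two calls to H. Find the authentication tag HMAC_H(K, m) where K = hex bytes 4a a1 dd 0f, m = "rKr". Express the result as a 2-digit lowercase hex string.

Key hex bytes 4a a1 dd 0f is 4 bytes > B = 3, so hash it first: H(key) = d7, then zero-pad to 3 bytes: K' = d7 00 00.
K' ⊕ ipad = e1 36 36.  K' ⊕ opad = 8b 5c 5c.
Inner input = (K'⊕ipad) ∥ m = e1 36 36 ∥ 72 4b 72.
Inner hash: sum = 225+54+54+114+75+114 = 636; mod 256 = 124 → 7c.
Outer input = (K'⊕opad) ∥ inner = 8b 5c 5c ∥ 7c.
Outer hash (tag): sum = 139+92+92+124 = 447; mod 256 = 191 → bf.

bf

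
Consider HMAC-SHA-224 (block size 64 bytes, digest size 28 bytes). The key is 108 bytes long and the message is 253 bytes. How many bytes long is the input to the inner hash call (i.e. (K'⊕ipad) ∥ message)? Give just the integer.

317

Key is 108 > 64 bytes, so it is hashed to 28 bytes then zero-padded to 64: |K'| = 64.
Inner input = (K'⊕ipad) ∥ m → 64 + 253 = 317 bytes.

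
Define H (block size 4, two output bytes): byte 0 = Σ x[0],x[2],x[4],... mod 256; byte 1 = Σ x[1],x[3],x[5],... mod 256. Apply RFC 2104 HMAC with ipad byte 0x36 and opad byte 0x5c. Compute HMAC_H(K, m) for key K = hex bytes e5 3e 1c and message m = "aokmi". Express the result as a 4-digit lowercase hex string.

2bd8

Key hex bytes e5 3e 1c is 3 bytes ≤ B = 4; zero-pad to 4 bytes: K' = e5 3e 1c 00.
K' ⊕ ipad = d3 08 2a 36.  K' ⊕ opad = b9 62 40 5c.
Inner input = (K'⊕ipad) ∥ m = d3 08 2a 36 ∥ 61 6f 6b 6d 69.
Inner hash: even-index sum = 562 mod 256 = 50; odd-index sum = 282 mod 256 = 26 → 32 1a.
Outer input = (K'⊕opad) ∥ inner = b9 62 40 5c ∥ 32 1a.
Outer hash (tag): even-index sum = 299 mod 256 = 43; odd-index sum = 216 mod 256 = 216 → 2b d8.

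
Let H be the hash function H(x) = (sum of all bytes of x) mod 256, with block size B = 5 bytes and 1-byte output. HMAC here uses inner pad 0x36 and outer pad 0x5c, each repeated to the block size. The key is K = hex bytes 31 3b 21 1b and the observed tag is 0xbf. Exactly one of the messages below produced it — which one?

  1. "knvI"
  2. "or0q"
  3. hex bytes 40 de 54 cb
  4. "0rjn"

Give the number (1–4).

3

Key hex bytes 31 3b 21 1b is 4 bytes ≤ B = 5; zero-pad to 5 bytes: K' = 31 3b 21 1b 00.
K' ⊕ ipad = 07 0d 17 2d 36; K' ⊕ opad = 6d 67 7d 47 5c.
m1: inner = H(07 0d 17 2d 36 6b 6e 76 49) = 26; tag = H(6d 67 7d 47 5c 26) = 1a
m2: inner = H(07 0d 17 2d 36 6f 72 30 71) = 10; tag = H(6d 67 7d 47 5c 10) = 04
m3: inner = H(07 0d 17 2d 36 40 de 54 cb) = cb; tag = H(6d 67 7d 47 5c cb) = bf ← matches
m4: inner = H(07 0d 17 2d 36 30 72 6a 6e) = 08; tag = H(6d 67 7d 47 5c 08) = fc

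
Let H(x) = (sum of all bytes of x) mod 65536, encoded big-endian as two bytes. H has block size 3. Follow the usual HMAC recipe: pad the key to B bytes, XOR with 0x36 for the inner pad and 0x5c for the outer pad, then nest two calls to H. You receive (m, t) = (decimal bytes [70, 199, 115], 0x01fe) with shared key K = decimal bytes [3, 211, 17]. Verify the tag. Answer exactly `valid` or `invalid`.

Key decimal bytes [3, 211, 17] = 03 d3 11 is exactly B = 3 bytes: K' = 03 d3 11.
K' ⊕ ipad = 35 e5 27; K' ⊕ opad = 5f 8f 4d.
Inner hash: sum = 53+229+39+70+199+115 = 705 → 02 c1.
Outer hash (recomputed tag): sum = 95+143+77+2+193 = 510 → 01 fe.
Recomputed tag = 01fe; claimed = 01fe → match.

valid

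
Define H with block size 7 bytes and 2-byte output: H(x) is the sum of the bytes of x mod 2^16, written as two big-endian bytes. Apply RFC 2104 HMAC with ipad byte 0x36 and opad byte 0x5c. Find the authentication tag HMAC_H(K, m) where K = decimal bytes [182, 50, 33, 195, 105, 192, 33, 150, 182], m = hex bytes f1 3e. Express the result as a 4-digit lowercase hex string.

Key decimal bytes [182, 50, 33, 195, 105, 192, 33, 150, 182] = b6 32 21 c3 69 c0 21 96 b6 is 9 bytes > B = 7, so hash it first: H(key) = 04 62, then zero-pad to 7 bytes: K' = 04 62 00 00 00 00 00.
K' ⊕ ipad = 32 54 36 36 36 36 36.  K' ⊕ opad = 58 3e 5c 5c 5c 5c 5c.
Inner input = (K'⊕ipad) ∥ m = 32 54 36 36 36 36 36 ∥ f1 3e.
Inner hash: sum = 50+84+54+54+54+54+54+241+62 = 707 → 02 c3.
Outer input = (K'⊕opad) ∥ inner = 58 3e 5c 5c 5c 5c 5c ∥ 02 c3.
Outer hash (tag): sum = 88+62+92+92+92+92+92+2+195 = 807 → 03 27.

0327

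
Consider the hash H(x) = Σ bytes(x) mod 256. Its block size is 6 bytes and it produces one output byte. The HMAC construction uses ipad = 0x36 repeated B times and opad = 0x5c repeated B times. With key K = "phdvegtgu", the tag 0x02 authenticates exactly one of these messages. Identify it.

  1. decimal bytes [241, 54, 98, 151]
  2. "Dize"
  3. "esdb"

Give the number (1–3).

3

Key "phdvegtgu" = 70 68 64 76 65 67 74 67 75 is 9 bytes > B = 6, so hash it first: H(key) = ce, then zero-pad to 6 bytes: K' = ce 00 00 00 00 00.
K' ⊕ ipad = f8 36 36 36 36 36; K' ⊕ opad = 92 5c 5c 5c 5c 5c.
m1: inner = H(f8 36 36 36 36 36 f1 36 62 97) = 26; tag = H(92 5c 5c 5c 5c 5c 26) = 84
m2: inner = H(f8 36 36 36 36 36 44 69 7a 65) = 92; tag = H(92 5c 5c 5c 5c 5c 92) = f0
m3: inner = H(f8 36 36 36 36 36 65 73 64 62) = a4; tag = H(92 5c 5c 5c 5c 5c a4) = 02 ← matches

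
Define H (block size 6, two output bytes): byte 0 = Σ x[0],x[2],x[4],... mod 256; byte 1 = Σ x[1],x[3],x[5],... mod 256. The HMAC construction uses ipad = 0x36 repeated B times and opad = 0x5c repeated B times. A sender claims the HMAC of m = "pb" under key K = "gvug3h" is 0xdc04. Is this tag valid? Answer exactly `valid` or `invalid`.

Key "gvug3h" = 67 76 75 67 33 68 is exactly B = 6 bytes: K' = 67 76 75 67 33 68.
K' ⊕ ipad = 51 40 43 51 05 5e; K' ⊕ opad = 3b 2a 29 3b 6f 34.
Inner hash: even-index sum = 265 mod 256 = 9; odd-index sum = 337 mod 256 = 81 → 09 51.
Outer hash (recomputed tag): even-index sum = 220 mod 256 = 220; odd-index sum = 234 mod 256 = 234 → dc ea.
Recomputed tag = dcea; claimed = dc04 → mismatch.

invalid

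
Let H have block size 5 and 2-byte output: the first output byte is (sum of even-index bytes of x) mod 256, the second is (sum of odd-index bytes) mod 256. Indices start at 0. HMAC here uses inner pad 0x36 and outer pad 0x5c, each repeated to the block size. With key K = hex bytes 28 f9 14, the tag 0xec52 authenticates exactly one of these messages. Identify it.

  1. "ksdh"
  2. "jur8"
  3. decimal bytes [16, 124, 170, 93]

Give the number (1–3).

Key hex bytes 28 f9 14 is 3 bytes ≤ B = 5; zero-pad to 5 bytes: K' = 28 f9 14 00 00.
K' ⊕ ipad = 1e cf 22 36 36; K' ⊕ opad = 74 a5 48 5c 5c.
m1: inner = H(1e cf 22 36 36 6b 73 64 68) = 51 d4; tag = H(74 a5 48 5c 5c 51 d4) = ec52 ← matches
m2: inner = H(1e cf 22 36 36 6a 75 72 38) = 23 e1; tag = H(74 a5 48 5c 5c 23 e1) = f924
m3: inner = H(1e cf 22 36 36 10 7c aa 5d) = 4f bf; tag = H(74 a5 48 5c 5c 4f bf) = d750

1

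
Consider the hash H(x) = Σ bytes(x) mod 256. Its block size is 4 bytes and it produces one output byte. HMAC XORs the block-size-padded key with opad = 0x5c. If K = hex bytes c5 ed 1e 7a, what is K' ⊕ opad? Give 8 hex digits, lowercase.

99b14226

Key hex bytes c5 ed 1e 7a is exactly B = 4 bytes: K' = c5 ed 1e 7a.
XOR each byte with 0x5c: c5⊕5c=99, ed⊕5c=b1, 1e⊕5c=42, 7a⊕5c=26.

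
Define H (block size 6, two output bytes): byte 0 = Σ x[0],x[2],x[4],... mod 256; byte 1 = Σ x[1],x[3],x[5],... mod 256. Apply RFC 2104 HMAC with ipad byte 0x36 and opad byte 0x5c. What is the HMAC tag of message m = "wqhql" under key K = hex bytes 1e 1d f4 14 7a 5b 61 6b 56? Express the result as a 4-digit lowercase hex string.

0372

Key hex bytes 1e 1d f4 14 7a 5b 61 6b 56 is 9 bytes > B = 6, so hash it first: H(key) = 43 f7, then zero-pad to 6 bytes: K' = 43 f7 00 00 00 00.
K' ⊕ ipad = 75 c1 36 36 36 36.  K' ⊕ opad = 1f ab 5c 5c 5c 5c.
Inner input = (K'⊕ipad) ∥ m = 75 c1 36 36 36 36 ∥ 77 71 68 71 6c.
Inner hash: even-index sum = 556 mod 256 = 44; odd-index sum = 527 mod 256 = 15 → 2c 0f.
Outer input = (K'⊕opad) ∥ inner = 1f ab 5c 5c 5c 5c ∥ 2c 0f.
Outer hash (tag): even-index sum = 259 mod 256 = 3; odd-index sum = 370 mod 256 = 114 → 03 72.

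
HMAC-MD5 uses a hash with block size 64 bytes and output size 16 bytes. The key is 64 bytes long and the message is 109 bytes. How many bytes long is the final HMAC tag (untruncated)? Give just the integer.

The tag is one MD5 digest: 16 bytes.

16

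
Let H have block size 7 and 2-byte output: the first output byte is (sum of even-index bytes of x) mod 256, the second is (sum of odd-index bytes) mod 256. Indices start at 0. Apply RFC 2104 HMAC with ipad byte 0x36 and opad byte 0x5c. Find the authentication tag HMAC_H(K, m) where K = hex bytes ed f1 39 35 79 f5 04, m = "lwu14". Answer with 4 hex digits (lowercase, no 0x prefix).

Key hex bytes ed f1 39 35 79 f5 04 is exactly B = 7 bytes: K' = ed f1 39 35 79 f5 04.
K' ⊕ ipad = db c7 0f 03 4f c3 32.  K' ⊕ opad = b1 ad 65 69 25 a9 58.
Inner input = (K'⊕ipad) ∥ m = db c7 0f 03 4f c3 32 ∥ 6c 77 75 31 34.
Inner hash: even-index sum = 531 mod 256 = 19; odd-index sum = 674 mod 256 = 162 → 13 a2.
Outer input = (K'⊕opad) ∥ inner = b1 ad 65 69 25 a9 58 ∥ 13 a2.
Outer hash (tag): even-index sum = 565 mod 256 = 53; odd-index sum = 466 mod 256 = 210 → 35 d2.

35d2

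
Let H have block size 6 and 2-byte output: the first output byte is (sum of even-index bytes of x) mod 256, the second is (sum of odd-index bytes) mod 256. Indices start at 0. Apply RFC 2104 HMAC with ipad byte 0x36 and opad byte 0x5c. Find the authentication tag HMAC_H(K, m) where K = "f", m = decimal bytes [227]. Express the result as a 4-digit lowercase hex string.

Key "f" = 66 is 1 byte ≤ B = 6; zero-pad to 6 bytes: K' = 66 00 00 00 00 00.
K' ⊕ ipad = 50 36 36 36 36 36.  K' ⊕ opad = 3a 5c 5c 5c 5c 5c.
Inner input = (K'⊕ipad) ∥ m = 50 36 36 36 36 36 ∥ e3.
Inner hash: even-index sum = 415 mod 256 = 159; odd-index sum = 162 mod 256 = 162 → 9f a2.
Outer input = (K'⊕opad) ∥ inner = 3a 5c 5c 5c 5c 5c ∥ 9f a2.
Outer hash (tag): even-index sum = 401 mod 256 = 145; odd-index sum = 438 mod 256 = 182 → 91 b6.

91b6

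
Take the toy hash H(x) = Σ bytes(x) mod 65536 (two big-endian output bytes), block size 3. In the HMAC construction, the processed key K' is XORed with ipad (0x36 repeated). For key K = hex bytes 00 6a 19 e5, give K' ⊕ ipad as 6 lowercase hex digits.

Key hex bytes 00 6a 19 e5 is 4 bytes > B = 3, so hash it first: H(key) = 01 68, then zero-pad to 3 bytes: K' = 01 68 00.
XOR each byte with 0x36: 01⊕36=37, 68⊕36=5e, 00⊕36=36.

375e36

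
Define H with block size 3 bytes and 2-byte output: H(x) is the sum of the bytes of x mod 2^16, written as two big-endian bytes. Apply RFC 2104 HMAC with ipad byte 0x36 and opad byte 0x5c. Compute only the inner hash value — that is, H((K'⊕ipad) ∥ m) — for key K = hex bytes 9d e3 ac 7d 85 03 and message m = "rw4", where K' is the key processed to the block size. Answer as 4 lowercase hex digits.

018f

Key hex bytes 9d e3 ac 7d 85 03 is 6 bytes > B = 3, so hash it first: H(key) = 03 31, then zero-pad to 3 bytes: K' = 03 31 00.
K' ⊕ ipad = 35 07 36.
Inner input = 35 07 36 ∥ 72 77 34.
Inner hash: sum = 53+7+54+114+119+52 = 399 → 01 8f.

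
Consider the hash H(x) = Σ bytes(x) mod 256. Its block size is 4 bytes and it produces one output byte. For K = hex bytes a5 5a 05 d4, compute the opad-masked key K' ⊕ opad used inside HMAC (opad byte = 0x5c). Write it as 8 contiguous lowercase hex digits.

f9065988

Key hex bytes a5 5a 05 d4 is exactly B = 4 bytes: K' = a5 5a 05 d4.
XOR each byte with 0x5c: a5⊕5c=f9, 5a⊕5c=06, 05⊕5c=59, d4⊕5c=88.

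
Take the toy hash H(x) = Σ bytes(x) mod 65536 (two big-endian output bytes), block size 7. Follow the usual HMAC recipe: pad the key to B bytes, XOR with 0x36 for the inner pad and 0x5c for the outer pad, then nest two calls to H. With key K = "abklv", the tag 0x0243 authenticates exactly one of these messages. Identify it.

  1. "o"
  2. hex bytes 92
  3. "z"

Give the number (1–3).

Key "abklv" = 61 62 6b 6c 76 is 5 bytes ≤ B = 7; zero-pad to 7 bytes: K' = 61 62 6b 6c 76 00 00.
K' ⊕ ipad = 57 54 5d 5a 40 36 36; K' ⊕ opad = 3d 3e 37 30 2a 5c 5c.
m1: inner = H(57 54 5d 5a 40 36 36 6f) = 02 7d; tag = H(3d 3e 37 30 2a 5c 5c 02 7d) = 0243 ← matches
m2: inner = H(57 54 5d 5a 40 36 36 92) = 02 a0; tag = H(3d 3e 37 30 2a 5c 5c 02 a0) = 0266
m3: inner = H(57 54 5d 5a 40 36 36 7a) = 02 88; tag = H(3d 3e 37 30 2a 5c 5c 02 88) = 024e

1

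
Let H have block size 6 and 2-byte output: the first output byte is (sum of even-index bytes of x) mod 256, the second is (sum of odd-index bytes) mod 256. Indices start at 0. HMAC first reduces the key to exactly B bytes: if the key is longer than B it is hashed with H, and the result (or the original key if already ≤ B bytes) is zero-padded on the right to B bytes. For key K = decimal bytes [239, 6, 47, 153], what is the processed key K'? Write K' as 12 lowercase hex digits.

Key decimal bytes [239, 6, 47, 153] = ef 06 2f 99 is 4 bytes ≤ B = 6; zero-pad to 6 bytes: K' = ef 06 2f 99 00 00.

ef062f990000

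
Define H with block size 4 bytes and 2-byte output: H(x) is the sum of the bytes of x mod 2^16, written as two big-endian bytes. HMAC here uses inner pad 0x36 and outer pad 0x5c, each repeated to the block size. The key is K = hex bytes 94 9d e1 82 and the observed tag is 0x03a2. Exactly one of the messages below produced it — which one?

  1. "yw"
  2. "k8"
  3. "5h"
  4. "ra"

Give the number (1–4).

2

Key hex bytes 94 9d e1 82 is exactly B = 4 bytes: K' = 94 9d e1 82.
K' ⊕ ipad = a2 ab d7 b4; K' ⊕ opad = c8 c1 bd de.
m1: inner = H(a2 ab d7 b4 79 77) = 03 c8; tag = H(c8 c1 bd de 03 c8) = 03ef
m2: inner = H(a2 ab d7 b4 6b 38) = 03 7b; tag = H(c8 c1 bd de 03 7b) = 03a2 ← matches
m3: inner = H(a2 ab d7 b4 35 68) = 03 75; tag = H(c8 c1 bd de 03 75) = 039c
m4: inner = H(a2 ab d7 b4 72 61) = 03 ab; tag = H(c8 c1 bd de 03 ab) = 03d2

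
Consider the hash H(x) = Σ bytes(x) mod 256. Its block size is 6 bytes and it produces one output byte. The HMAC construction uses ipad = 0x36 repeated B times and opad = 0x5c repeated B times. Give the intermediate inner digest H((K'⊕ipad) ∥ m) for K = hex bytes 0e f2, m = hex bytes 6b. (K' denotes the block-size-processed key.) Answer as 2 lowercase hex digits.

3f

Key hex bytes 0e f2 is 2 bytes ≤ B = 6; zero-pad to 6 bytes: K' = 0e f2 00 00 00 00.
K' ⊕ ipad = 38 c4 36 36 36 36.
Inner input = 38 c4 36 36 36 36 ∥ 6b.
Inner hash: sum = 56+196+54+54+54+54+107 = 575; mod 256 = 63 → 3f.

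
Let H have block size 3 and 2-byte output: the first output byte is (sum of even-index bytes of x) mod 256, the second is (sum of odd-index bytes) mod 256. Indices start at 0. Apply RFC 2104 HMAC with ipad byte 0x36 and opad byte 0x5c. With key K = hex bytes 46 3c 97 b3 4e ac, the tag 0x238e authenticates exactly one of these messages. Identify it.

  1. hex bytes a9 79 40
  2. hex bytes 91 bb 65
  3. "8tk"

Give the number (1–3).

3

Key hex bytes 46 3c 97 b3 4e ac is 6 bytes > B = 3, so hash it first: H(key) = 2b 9b, then zero-pad to 3 bytes: K' = 2b 9b 00.
K' ⊕ ipad = 1d ad 36; K' ⊕ opad = 77 c7 5c.
m1: inner = H(1d ad 36 a9 79 40) = cc 96; tag = H(77 c7 5c cc 96) = 6993
m2: inner = H(1d ad 36 91 bb 65) = 0e a3; tag = H(77 c7 5c 0e a3) = 76d5
m3: inner = H(1d ad 36 38 74 6b) = c7 50; tag = H(77 c7 5c c7 50) = 238e ← matches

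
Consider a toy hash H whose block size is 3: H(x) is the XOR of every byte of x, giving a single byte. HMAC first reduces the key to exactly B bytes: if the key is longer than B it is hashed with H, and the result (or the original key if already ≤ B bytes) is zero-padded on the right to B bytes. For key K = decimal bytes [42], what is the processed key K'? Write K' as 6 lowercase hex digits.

Key decimal bytes [42] = 2a is 1 byte ≤ B = 3; zero-pad to 3 bytes: K' = 2a 00 00.

2a0000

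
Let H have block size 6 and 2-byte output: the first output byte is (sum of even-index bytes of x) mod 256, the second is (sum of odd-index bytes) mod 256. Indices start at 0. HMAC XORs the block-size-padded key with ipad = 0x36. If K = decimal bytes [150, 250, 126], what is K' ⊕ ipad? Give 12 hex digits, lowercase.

Key decimal bytes [150, 250, 126] = 96 fa 7e is 3 bytes ≤ B = 6; zero-pad to 6 bytes: K' = 96 fa 7e 00 00 00.
XOR each byte with 0x36: 96⊕36=a0, fa⊕36=cc, 7e⊕36=48, 00⊕36=36, 00⊕36=36, 00⊕36=36.

a0cc48363636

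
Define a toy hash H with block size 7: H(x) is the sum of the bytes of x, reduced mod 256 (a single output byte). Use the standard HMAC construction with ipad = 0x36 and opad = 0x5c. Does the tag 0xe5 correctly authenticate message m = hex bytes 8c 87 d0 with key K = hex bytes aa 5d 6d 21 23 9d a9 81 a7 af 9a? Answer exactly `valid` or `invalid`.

invalid

Key hex bytes aa 5d 6d 21 23 9d a9 81 a7 af 9a is 11 bytes > B = 7, so hash it first: H(key) = 6f, then zero-pad to 7 bytes: K' = 6f 00 00 00 00 00 00.
K' ⊕ ipad = 59 36 36 36 36 36 36; K' ⊕ opad = 33 5c 5c 5c 5c 5c 5c.
Inner hash: sum = 89+54+54+54+54+54+54+140+135+208 = 896; mod 256 = 128 → 80.
Outer hash (recomputed tag): sum = 51+92+92+92+92+92+92+128 = 731; mod 256 = 219 → db.
Recomputed tag = db; claimed = e5 → mismatch.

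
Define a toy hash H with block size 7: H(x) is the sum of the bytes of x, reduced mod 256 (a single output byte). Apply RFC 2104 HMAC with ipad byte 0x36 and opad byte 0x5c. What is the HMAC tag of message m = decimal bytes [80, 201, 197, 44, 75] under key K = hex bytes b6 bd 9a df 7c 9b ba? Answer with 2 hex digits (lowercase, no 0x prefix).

Key hex bytes b6 bd 9a df 7c 9b ba is exactly B = 7 bytes: K' = b6 bd 9a df 7c 9b ba.
K' ⊕ ipad = 80 8b ac e9 4a ad 8c.  K' ⊕ opad = ea e1 c6 83 20 c7 e6.
Inner input = (K'⊕ipad) ∥ m = 80 8b ac e9 4a ad 8c ∥ 50 c9 c5 2c 4b.
Inner hash: sum = 128+139+172+233+74+173+140+80+201+197+44+75 = 1656; mod 256 = 120 → 78.
Outer input = (K'⊕opad) ∥ inner = ea e1 c6 83 20 c7 e6 ∥ 78.
Outer hash (tag): sum = 234+225+198+131+32+199+230+120 = 1369; mod 256 = 89 → 59.

59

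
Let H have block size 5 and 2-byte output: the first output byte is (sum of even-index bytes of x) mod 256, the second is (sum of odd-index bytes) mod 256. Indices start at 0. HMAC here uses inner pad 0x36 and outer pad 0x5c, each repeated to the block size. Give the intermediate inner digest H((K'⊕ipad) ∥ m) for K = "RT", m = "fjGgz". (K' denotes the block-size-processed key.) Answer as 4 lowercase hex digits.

Key "RT" = 52 54 is 2 bytes ≤ B = 5; zero-pad to 5 bytes: K' = 52 54 00 00 00.
K' ⊕ ipad = 64 62 36 36 36.
Inner input = 64 62 36 36 36 ∥ 66 6a 47 67 7a.
Inner hash: even-index sum = 417 mod 256 = 161; odd-index sum = 447 mod 256 = 191 → a1 bf.

a1bf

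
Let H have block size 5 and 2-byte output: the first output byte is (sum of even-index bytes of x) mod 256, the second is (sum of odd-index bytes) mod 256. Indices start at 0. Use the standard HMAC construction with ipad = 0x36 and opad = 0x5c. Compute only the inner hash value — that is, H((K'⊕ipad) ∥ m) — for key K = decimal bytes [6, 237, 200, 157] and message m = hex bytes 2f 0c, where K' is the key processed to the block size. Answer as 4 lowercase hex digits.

Key decimal bytes [6, 237, 200, 157] = 06 ed c8 9d is 4 bytes ≤ B = 5; zero-pad to 5 bytes: K' = 06 ed c8 9d 00.
K' ⊕ ipad = 30 db fe ab 36.
Inner input = 30 db fe ab 36 ∥ 2f 0c.
Inner hash: even-index sum = 368 mod 256 = 112; odd-index sum = 437 mod 256 = 181 → 70 b5.

70b5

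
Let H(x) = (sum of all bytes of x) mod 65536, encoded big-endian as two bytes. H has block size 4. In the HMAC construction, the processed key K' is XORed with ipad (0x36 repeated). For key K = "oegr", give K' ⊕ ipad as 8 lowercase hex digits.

Key "oegr" = 6f 65 67 72 is exactly B = 4 bytes: K' = 6f 65 67 72.
XOR each byte with 0x36: 6f⊕36=59, 65⊕36=53, 67⊕36=51, 72⊕36=44.

59535144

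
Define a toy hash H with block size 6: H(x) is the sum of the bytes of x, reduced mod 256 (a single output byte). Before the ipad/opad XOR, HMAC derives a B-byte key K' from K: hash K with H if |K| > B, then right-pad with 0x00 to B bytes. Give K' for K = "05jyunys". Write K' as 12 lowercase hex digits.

|K| = 8 > B = 6, so first hash the key.
H(K): sum = 48+53+106+121+117+110+121+115 = 791; mod 256 = 23 → 17.
Zero-pad H(K) = 17 to 6 bytes: K' = 17 00 00 00 00 00.

170000000000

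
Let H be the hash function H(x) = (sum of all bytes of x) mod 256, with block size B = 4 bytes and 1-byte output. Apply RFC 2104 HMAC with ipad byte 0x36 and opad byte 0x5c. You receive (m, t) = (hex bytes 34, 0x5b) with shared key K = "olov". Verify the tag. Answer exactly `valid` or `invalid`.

invalid

Key "olov" = 6f 6c 6f 76 is exactly B = 4 bytes: K' = 6f 6c 6f 76.
K' ⊕ ipad = 59 5a 59 40; K' ⊕ opad = 33 30 33 2a.
Inner hash: sum = 89+90+89+64+52 = 384; mod 256 = 128 → 80.
Outer hash (recomputed tag): sum = 51+48+51+42+128 = 320; mod 256 = 64 → 40.
Recomputed tag = 40; claimed = 5b → mismatch.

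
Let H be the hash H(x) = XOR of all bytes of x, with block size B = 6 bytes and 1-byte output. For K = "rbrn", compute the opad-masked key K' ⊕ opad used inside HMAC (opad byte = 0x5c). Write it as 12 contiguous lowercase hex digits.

2e3e2e325c5c

Key "rbrn" = 72 62 72 6e is 4 bytes ≤ B = 6; zero-pad to 6 bytes: K' = 72 62 72 6e 00 00.
XOR each byte with 0x5c: 72⊕5c=2e, 62⊕5c=3e, 72⊕5c=2e, 6e⊕5c=32, 00⊕5c=5c, 00⊕5c=5c.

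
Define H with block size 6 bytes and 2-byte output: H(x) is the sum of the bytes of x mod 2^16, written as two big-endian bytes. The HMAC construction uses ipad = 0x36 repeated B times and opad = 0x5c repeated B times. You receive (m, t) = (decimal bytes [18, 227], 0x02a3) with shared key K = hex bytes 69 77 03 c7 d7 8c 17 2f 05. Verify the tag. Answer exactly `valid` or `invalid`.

Key hex bytes 69 77 03 c7 d7 8c 17 2f 05 is 9 bytes > B = 6, so hash it first: H(key) = 03 58, then zero-pad to 6 bytes: K' = 03 58 00 00 00 00.
K' ⊕ ipad = 35 6e 36 36 36 36; K' ⊕ opad = 5f 04 5c 5c 5c 5c.
Inner hash: sum = 53+110+54+54+54+54+18+227 = 624 → 02 70.
Outer hash (recomputed tag): sum = 95+4+92+92+92+92+2+112 = 581 → 02 45.
Recomputed tag = 0245; claimed = 02a3 → mismatch.

invalid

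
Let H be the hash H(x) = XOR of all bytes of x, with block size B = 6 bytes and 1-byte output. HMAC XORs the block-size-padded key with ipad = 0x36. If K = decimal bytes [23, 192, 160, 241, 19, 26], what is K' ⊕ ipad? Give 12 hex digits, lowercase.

Key decimal bytes [23, 192, 160, 241, 19, 26] = 17 c0 a0 f1 13 1a is exactly B = 6 bytes: K' = 17 c0 a0 f1 13 1a.
XOR each byte with 0x36: 17⊕36=21, c0⊕36=f6, a0⊕36=96, f1⊕36=c7, 13⊕36=25, 1a⊕36=2c.

21f696c7252c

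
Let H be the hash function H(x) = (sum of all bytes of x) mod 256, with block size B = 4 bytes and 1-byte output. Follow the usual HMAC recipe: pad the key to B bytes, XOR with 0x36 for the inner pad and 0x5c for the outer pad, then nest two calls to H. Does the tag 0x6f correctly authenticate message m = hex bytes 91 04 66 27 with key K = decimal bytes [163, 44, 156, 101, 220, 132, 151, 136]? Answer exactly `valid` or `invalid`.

Key decimal bytes [163, 44, 156, 101, 220, 132, 151, 136] = a3 2c 9c 65 dc 84 97 88 is 8 bytes > B = 4, so hash it first: H(key) = 4f, then zero-pad to 4 bytes: K' = 4f 00 00 00.
K' ⊕ ipad = 79 36 36 36; K' ⊕ opad = 13 5c 5c 5c.
Inner hash: sum = 121+54+54+54+145+4+102+39 = 573; mod 256 = 61 → 3d.
Outer hash (recomputed tag): sum = 19+92+92+92+61 = 356; mod 256 = 100 → 64.
Recomputed tag = 64; claimed = 6f → mismatch.

invalid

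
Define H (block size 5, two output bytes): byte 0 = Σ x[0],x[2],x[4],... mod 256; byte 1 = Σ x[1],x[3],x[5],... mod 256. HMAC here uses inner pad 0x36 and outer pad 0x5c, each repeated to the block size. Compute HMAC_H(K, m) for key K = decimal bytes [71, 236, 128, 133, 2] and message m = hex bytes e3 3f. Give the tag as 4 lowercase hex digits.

c523

Key decimal bytes [71, 236, 128, 133, 2] = 47 ec 80 85 02 is exactly B = 5 bytes: K' = 47 ec 80 85 02.
K' ⊕ ipad = 71 da b6 b3 34.  K' ⊕ opad = 1b b0 dc d9 5e.
Inner input = (K'⊕ipad) ∥ m = 71 da b6 b3 34 ∥ e3 3f.
Inner hash: even-index sum = 410 mod 256 = 154; odd-index sum = 624 mod 256 = 112 → 9a 70.
Outer input = (K'⊕opad) ∥ inner = 1b b0 dc d9 5e ∥ 9a 70.
Outer hash (tag): even-index sum = 453 mod 256 = 197; odd-index sum = 547 mod 256 = 35 → c5 23.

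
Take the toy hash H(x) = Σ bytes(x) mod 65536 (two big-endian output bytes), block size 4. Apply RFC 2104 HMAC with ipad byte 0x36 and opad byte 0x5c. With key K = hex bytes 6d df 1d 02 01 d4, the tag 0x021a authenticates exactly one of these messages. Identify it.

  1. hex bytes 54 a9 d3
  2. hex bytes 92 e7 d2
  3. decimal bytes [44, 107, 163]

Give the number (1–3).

1

Key hex bytes 6d df 1d 02 01 d4 is 6 bytes > B = 4, so hash it first: H(key) = 02 40, then zero-pad to 4 bytes: K' = 02 40 00 00.
K' ⊕ ipad = 34 76 36 36; K' ⊕ opad = 5e 1c 5c 5c.
m1: inner = H(34 76 36 36 54 a9 d3) = 02 e6; tag = H(5e 1c 5c 5c 02 e6) = 021a ← matches
m2: inner = H(34 76 36 36 92 e7 d2) = 03 61; tag = H(5e 1c 5c 5c 03 61) = 0196
m3: inner = H(34 76 36 36 2c 6b a3) = 02 50; tag = H(5e 1c 5c 5c 02 50) = 0184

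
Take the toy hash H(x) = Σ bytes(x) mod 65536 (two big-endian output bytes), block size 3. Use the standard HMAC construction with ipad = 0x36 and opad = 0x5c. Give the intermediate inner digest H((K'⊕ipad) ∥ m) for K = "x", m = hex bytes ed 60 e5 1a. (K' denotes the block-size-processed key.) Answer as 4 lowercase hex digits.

0306

Key "x" = 78 is 1 byte ≤ B = 3; zero-pad to 3 bytes: K' = 78 00 00.
K' ⊕ ipad = 4e 36 36.
Inner input = 4e 36 36 ∥ ed 60 e5 1a.
Inner hash: sum = 78+54+54+237+96+229+26 = 774 → 03 06.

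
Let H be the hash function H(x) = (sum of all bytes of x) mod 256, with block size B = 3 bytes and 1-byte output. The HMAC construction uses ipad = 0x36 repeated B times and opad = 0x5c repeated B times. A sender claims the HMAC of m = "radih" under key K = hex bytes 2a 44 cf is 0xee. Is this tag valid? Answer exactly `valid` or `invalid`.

invalid

Key hex bytes 2a 44 cf is exactly B = 3 bytes: K' = 2a 44 cf.
K' ⊕ ipad = 1c 72 f9; K' ⊕ opad = 76 18 93.
Inner hash: sum = 28+114+249+114+97+100+105+104 = 911; mod 256 = 143 → 8f.
Outer hash (recomputed tag): sum = 118+24+147+143 = 432; mod 256 = 176 → b0.
Recomputed tag = b0; claimed = ee → mismatch.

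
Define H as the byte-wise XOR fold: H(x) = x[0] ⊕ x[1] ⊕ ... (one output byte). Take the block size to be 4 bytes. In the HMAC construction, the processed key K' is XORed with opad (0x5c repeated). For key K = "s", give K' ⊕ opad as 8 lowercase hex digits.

Key "s" = 73 is 1 byte ≤ B = 4; zero-pad to 4 bytes: K' = 73 00 00 00.
XOR each byte with 0x5c: 73⊕5c=2f, 00⊕5c=5c, 00⊕5c=5c, 00⊕5c=5c.

2f5c5c5c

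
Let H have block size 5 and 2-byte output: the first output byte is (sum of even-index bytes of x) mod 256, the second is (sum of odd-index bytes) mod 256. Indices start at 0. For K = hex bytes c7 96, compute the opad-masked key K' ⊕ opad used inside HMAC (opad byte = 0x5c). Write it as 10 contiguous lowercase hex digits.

9bca5c5c5c

Key hex bytes c7 96 is 2 bytes ≤ B = 5; zero-pad to 5 bytes: K' = c7 96 00 00 00.
XOR each byte with 0x5c: c7⊕5c=9b, 96⊕5c=ca, 00⊕5c=5c, 00⊕5c=5c, 00⊕5c=5c.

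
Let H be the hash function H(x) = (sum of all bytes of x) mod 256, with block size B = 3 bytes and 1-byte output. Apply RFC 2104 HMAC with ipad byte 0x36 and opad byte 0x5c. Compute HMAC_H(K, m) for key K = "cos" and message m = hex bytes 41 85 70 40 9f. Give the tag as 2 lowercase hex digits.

Key "cos" = 63 6f 73 is exactly B = 3 bytes: K' = 63 6f 73.
K' ⊕ ipad = 55 59 45.  K' ⊕ opad = 3f 33 2f.
Inner input = (K'⊕ipad) ∥ m = 55 59 45 ∥ 41 85 70 40 9f.
Inner hash: sum = 85+89+69+65+133+112+64+159 = 776; mod 256 = 8 → 08.
Outer input = (K'⊕opad) ∥ inner = 3f 33 2f ∥ 08.
Outer hash (tag): sum = 63+51+47+8 = 169 → a9.

a9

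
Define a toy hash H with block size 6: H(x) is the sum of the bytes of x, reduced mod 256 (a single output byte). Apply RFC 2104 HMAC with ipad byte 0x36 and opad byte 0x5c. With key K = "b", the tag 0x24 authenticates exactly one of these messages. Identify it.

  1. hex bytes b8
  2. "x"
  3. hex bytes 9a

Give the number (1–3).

1

Key "b" = 62 is 1 byte ≤ B = 6; zero-pad to 6 bytes: K' = 62 00 00 00 00 00.
K' ⊕ ipad = 54 36 36 36 36 36; K' ⊕ opad = 3e 5c 5c 5c 5c 5c.
m1: inner = H(54 36 36 36 36 36 b8) = 1a; tag = H(3e 5c 5c 5c 5c 5c 1a) = 24 ← matches
m2: inner = H(54 36 36 36 36 36 78) = da; tag = H(3e 5c 5c 5c 5c 5c da) = e4
m3: inner = H(54 36 36 36 36 36 9a) = fc; tag = H(3e 5c 5c 5c 5c 5c fc) = 06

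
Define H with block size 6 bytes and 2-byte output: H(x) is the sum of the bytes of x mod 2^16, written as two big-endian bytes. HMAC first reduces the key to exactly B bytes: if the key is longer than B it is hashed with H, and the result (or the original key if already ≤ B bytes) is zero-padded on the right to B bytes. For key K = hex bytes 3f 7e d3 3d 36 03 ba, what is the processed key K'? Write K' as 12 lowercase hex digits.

|K| = 7 > B = 6, so first hash the key.
H(K): sum = 63+126+211+61+54+3+186 = 704 → 02 c0.
Zero-pad H(K) = 02 c0 to 6 bytes: K' = 02 c0 00 00 00 00.

02c000000000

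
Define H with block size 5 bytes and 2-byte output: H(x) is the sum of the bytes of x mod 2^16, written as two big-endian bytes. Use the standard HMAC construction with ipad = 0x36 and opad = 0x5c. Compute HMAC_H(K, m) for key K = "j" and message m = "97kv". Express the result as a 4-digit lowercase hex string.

Key "j" = 6a is 1 byte ≤ B = 5; zero-pad to 5 bytes: K' = 6a 00 00 00 00.
K' ⊕ ipad = 5c 36 36 36 36.  K' ⊕ opad = 36 5c 5c 5c 5c.
Inner input = (K'⊕ipad) ∥ m = 5c 36 36 36 36 ∥ 39 37 6b 76.
Inner hash: sum = 92+54+54+54+54+57+55+107+118 = 645 → 02 85.
Outer input = (K'⊕opad) ∥ inner = 36 5c 5c 5c 5c ∥ 02 85.
Outer hash (tag): sum = 54+92+92+92+92+2+133 = 557 → 02 2d.

022d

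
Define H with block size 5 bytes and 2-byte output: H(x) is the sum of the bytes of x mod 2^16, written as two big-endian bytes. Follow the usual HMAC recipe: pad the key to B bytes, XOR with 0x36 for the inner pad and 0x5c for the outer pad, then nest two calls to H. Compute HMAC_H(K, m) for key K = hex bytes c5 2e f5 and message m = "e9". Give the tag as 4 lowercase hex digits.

0346

Key hex bytes c5 2e f5 is 3 bytes ≤ B = 5; zero-pad to 5 bytes: K' = c5 2e f5 00 00.
K' ⊕ ipad = f3 18 c3 36 36.  K' ⊕ opad = 99 72 a9 5c 5c.
Inner input = (K'⊕ipad) ∥ m = f3 18 c3 36 36 ∥ 65 39.
Inner hash: sum = 243+24+195+54+54+101+57 = 728 → 02 d8.
Outer input = (K'⊕opad) ∥ inner = 99 72 a9 5c 5c ∥ 02 d8.
Outer hash (tag): sum = 153+114+169+92+92+2+216 = 838 → 03 46.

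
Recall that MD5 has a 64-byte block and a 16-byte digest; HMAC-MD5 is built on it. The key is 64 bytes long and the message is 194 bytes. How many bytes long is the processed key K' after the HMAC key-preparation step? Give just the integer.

Key is 64 ≤ 64 bytes, zero-padded: |K'| = 64.

64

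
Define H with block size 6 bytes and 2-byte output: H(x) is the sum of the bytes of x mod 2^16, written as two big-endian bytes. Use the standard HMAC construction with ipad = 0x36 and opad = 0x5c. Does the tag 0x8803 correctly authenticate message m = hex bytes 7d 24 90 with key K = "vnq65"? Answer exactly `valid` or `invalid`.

invalid

Key "vnq65" = 76 6e 71 36 35 is 5 bytes ≤ B = 6; zero-pad to 6 bytes: K' = 76 6e 71 36 35 00.
K' ⊕ ipad = 40 58 47 00 03 36; K' ⊕ opad = 2a 32 2d 6a 69 5c.
Inner hash: sum = 64+88+71+0+3+54+125+36+144 = 585 → 02 49.
Outer hash (recomputed tag): sum = 42+50+45+106+105+92+2+73 = 515 → 02 03.
Recomputed tag = 0203; claimed = 8803 → mismatch.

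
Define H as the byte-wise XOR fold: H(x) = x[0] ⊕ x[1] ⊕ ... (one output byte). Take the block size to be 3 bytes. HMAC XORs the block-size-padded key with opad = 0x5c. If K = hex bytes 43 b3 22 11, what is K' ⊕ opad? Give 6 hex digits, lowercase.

9f5c5c

Key hex bytes 43 b3 22 11 is 4 bytes > B = 3, so hash it first: H(key) = c3, then zero-pad to 3 bytes: K' = c3 00 00.
XOR each byte with 0x5c: c3⊕5c=9f, 00⊕5c=5c, 00⊕5c=5c.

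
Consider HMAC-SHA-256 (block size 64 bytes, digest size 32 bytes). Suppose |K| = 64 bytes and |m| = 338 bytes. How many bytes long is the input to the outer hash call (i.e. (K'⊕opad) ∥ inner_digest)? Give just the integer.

Key is 64 ≤ 64 bytes, zero-padded: |K'| = 64.
Outer input = (K'⊕opad) ∥ H(inner) → 64 + 32 = 96 bytes.

96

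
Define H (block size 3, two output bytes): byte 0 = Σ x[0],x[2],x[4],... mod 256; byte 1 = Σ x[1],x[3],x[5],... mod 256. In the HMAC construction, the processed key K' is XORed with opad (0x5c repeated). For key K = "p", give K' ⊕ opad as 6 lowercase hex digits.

Key "p" = 70 is 1 byte ≤ B = 3; zero-pad to 3 bytes: K' = 70 00 00.
XOR each byte with 0x5c: 70⊕5c=2c, 00⊕5c=5c, 00⊕5c=5c.

2c5c5c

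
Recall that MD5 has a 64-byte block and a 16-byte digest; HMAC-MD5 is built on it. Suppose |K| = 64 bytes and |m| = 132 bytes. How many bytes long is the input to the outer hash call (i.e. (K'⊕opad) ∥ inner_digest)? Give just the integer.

80

Key is 64 ≤ 64 bytes, zero-padded: |K'| = 64.
Outer input = (K'⊕opad) ∥ H(inner) → 64 + 16 = 80 bytes.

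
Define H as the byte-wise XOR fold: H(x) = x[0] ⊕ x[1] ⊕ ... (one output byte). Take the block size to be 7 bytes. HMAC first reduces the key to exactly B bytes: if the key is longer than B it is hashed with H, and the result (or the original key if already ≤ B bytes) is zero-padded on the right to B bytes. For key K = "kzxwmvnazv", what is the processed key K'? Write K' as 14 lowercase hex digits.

|K| = 10 > B = 7, so first hash the key.
H(K): XOR 6b⊕7a⊕78⊕77⊕6d⊕76⊕6e⊕61⊕7a⊕76 = 06.
Zero-pad H(K) = 06 to 7 bytes: K' = 06 00 00 00 00 00 00.

06000000000000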